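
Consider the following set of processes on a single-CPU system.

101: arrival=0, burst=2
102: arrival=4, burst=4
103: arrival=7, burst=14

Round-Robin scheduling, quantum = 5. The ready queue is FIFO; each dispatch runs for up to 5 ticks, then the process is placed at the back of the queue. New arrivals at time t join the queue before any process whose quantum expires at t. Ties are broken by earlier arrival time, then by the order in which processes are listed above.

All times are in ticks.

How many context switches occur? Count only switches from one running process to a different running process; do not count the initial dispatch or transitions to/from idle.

1

Timeline: | 101 0-2 | idle 2-4 | 102 4-8 | 103 8-22 |
Completion: 101=2  102=8  103=22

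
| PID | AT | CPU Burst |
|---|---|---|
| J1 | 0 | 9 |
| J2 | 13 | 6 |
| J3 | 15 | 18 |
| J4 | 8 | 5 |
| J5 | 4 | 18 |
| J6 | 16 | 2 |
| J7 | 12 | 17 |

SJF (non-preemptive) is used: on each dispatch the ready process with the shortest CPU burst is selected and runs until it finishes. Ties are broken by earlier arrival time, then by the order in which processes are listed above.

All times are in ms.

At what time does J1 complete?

9

Gantt: | J1 0-9 | J4 9-14 | J2 14-20 | J6 20-22 | J7 22-39 | J5 39-57 | J3 57-75 |
Completion: J1=9  J2=20  J3=75  J4=14  J5=57  J6=22  J7=39
Turnaround (C−A): J1=9  J2=7  J3=60  J4=6  J5=53  J6=6  J7=27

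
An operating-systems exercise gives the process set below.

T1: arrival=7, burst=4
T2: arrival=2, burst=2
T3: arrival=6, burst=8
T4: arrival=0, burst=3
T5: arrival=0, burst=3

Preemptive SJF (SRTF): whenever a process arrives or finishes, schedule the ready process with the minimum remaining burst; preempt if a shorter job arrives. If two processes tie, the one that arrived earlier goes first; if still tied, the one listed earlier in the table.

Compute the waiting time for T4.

0

Schedule: | T4 0-3 | T2 3-5 | T5 5-8 | T1 8-12 | T3 12-20 |
Completion: T1=12  T2=5  T3=20  T4=3  T5=8
Turnaround (C−A): T1=5  T2=3  T3=14  T4=3  T5=8
Waiting(T4) = turnaround − burst = 3 − 3 = 0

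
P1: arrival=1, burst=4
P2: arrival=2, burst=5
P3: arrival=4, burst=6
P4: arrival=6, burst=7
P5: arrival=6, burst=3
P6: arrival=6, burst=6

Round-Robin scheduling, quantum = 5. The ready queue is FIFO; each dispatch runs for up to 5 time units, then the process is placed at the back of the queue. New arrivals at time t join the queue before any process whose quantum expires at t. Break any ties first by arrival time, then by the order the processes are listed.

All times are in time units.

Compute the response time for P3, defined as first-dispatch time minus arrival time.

6

Gantt: | idle 0-1 | P1 1-5 | P2 5-10 | P3 10-15 | P4 15-20 | P5 20-23 | P6 23-28 | P3 28-29 | P4 29-31 | P6 31-32 |
Completion: P1=5  P2=10  P3=29  P4=31  P5=23  P6=32
Response(P3) = first start − arrival = 10 − 4 = 6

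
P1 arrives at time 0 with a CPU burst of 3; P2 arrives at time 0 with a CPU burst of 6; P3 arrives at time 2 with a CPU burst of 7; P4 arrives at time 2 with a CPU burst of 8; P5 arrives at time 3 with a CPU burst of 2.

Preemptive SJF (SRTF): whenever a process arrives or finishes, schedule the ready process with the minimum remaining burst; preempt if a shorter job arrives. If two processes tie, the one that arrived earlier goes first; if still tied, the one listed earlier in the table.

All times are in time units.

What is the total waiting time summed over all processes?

30

Timeline: | P1 0-3 | P5 3-5 | P2 5-11 | P3 11-18 | P4 18-26 |
Completion: P1=3  P2=11  P3=18  P4=26  P5=5
Turnaround (C−A): P1=3  P2=11  P3=16  P4=24  P5=2
Waiting = turnaround − burst: P1=0, P2=5, P3=9, P4=16, P5=0
Total waiting = 0 + 5 + 9 + 16 + 0 = 30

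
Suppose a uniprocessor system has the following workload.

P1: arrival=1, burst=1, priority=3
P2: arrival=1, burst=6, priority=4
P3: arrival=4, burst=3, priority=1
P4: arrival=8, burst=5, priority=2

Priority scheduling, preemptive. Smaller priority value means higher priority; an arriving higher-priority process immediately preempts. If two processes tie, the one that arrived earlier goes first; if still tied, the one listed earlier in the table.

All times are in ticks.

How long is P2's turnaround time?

Gantt: | idle 0-1 | P1 1-2 | P2 2-4 | P3 4-7 | P2 7-8 | P4 8-13 | P2 13-16 |
Completion: P1=2  P2=16  P3=7  P4=13
Turnaround(P2) = completion − arrival = 16 − 1 = 15

15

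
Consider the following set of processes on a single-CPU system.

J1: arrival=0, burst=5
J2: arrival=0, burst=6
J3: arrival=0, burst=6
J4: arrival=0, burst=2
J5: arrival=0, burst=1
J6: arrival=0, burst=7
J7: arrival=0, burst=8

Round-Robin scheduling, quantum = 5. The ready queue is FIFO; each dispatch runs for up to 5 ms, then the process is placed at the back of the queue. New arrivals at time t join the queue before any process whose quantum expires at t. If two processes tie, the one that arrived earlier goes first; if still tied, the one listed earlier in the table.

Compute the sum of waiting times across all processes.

131

Timeline: | J1 0-5 | J2 5-10 | J3 10-15 | J4 15-17 | J5 17-18 | J6 18-23 | J7 23-28 | J2 28-29 | J3 29-30 | J6 30-32 | J7 32-35 |
Completion: J1=5  J2=29  J3=30  J4=17  J5=18  J6=32  J7=35
Turnaround (C−A): J1=5  J2=29  J3=30  J4=17  J5=18  J6=32  J7=35
Waiting = turnaround − burst: J1=0, J2=23, J3=24, J4=15, J5=17, J6=25, J7=27
Total waiting = 0 + 23 + 24 + 15 + 17 + 25 + 27 = 131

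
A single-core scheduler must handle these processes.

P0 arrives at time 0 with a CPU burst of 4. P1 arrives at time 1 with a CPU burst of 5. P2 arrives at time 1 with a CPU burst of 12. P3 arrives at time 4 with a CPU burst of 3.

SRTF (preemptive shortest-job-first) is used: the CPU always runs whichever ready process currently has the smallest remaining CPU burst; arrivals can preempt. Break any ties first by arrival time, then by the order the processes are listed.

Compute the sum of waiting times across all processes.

Schedule: | P0 0-4 | P3 4-7 | P1 7-12 | P2 12-24 |
Completion: P0=4  P1=12  P2=24  P3=7
Turnaround (C−A): P0=4  P1=11  P2=23  P3=3
Waiting = turnaround − burst: P0=0, P1=6, P2=11, P3=0
Total waiting = 0 + 6 + 11 + 0 = 17

17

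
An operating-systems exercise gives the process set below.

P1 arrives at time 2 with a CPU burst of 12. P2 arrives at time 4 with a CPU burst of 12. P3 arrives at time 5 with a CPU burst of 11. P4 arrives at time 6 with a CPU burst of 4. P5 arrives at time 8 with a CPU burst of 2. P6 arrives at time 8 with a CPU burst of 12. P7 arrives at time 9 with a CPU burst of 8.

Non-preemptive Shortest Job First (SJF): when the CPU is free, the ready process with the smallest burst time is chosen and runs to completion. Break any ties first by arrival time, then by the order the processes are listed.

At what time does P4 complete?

20

Gantt: | idle 0-2 | P1 2-14 | P5 14-16 | P4 16-20 | P7 20-28 | P3 28-39 | P2 39-51 | P6 51-63 |
Completion: P1=14  P2=51  P3=39  P4=20  P5=16  P6=63  P7=28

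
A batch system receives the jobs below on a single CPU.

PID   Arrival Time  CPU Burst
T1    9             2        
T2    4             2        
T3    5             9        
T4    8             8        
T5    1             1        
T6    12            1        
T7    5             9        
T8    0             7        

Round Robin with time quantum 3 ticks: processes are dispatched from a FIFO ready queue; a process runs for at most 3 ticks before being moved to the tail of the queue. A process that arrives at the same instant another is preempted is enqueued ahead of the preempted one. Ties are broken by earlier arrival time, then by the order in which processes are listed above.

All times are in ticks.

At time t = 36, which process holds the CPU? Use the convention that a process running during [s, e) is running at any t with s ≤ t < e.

T7

Schedule: | T8 0-3 | T5 3-4 | T8 4-7 | T2 7-9 | T3 9-12 | T7 12-15 | T8 15-16 | T4 16-19 | T1 19-21 | T6 21-22 | T3 22-25 | T7 25-28 | T4 28-31 | T3 31-34 | T7 34-37 | T4 37-39 |
Completion: T1=21  T2=9  T3=34  T4=39  T5=4  T6=22  T7=37  T8=16
Turnaround (C−A): T1=12  T2=5  T3=29  T4=31  T5=3  T6=10  T7=32  T8=16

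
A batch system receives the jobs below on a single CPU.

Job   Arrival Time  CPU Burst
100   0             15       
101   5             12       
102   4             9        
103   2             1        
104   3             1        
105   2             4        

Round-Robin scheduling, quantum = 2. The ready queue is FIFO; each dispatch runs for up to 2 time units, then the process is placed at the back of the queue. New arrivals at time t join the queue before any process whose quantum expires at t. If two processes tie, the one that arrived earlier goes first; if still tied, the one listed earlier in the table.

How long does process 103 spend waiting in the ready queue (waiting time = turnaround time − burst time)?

0

Timeline: | 100 0-2 | 103 2-3 | 105 3-5 | 100 5-7 | 104 7-8 | 102 8-10 | 101 10-12 | 105 12-14 | 100 14-16 | 102 16-18 | 101 18-20 | 100 20-22 | 102 22-24 | 101 24-26 | 100 26-28 | 102 28-30 | 101 30-32 | 100 32-34 | 102 34-35 | 101 35-37 | 100 37-39 | 101 39-41 | 100 41-42 |
Completion: 100=42  101=41  102=35  103=3  104=8  105=14
Waiting(103) = turnaround − burst = 1 − 1 = 0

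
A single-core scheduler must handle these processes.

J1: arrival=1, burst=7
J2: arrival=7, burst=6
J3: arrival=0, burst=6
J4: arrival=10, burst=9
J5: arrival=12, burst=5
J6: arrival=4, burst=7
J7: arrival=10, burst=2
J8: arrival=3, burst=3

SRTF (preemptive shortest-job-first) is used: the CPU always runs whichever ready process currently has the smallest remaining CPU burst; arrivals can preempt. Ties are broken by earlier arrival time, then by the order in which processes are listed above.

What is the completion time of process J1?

Schedule: | J3 0-6 | J8 6-9 | J2 9-10 | J7 10-12 | J2 12-17 | J5 17-22 | J1 22-29 | J6 29-36 | J4 36-45 |
Completion: J1=29  J2=17  J3=6  J4=45  J5=22  J6=36  J7=12  J8=9

29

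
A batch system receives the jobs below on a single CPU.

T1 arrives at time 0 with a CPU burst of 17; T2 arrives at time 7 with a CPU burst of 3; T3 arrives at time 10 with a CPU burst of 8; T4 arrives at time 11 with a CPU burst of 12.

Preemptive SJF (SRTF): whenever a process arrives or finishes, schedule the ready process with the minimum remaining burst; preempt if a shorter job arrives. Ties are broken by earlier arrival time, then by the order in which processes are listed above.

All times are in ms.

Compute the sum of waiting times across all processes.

28

Schedule: | T1 0-7 | T2 7-10 | T3 10-18 | T1 18-28 | T4 28-40 |
Completion: T1=28  T2=10  T3=18  T4=40
Waiting = turnaround − burst: T1=11, T2=0, T3=0, T4=17
Total waiting = 11 + 0 + 0 + 17 = 28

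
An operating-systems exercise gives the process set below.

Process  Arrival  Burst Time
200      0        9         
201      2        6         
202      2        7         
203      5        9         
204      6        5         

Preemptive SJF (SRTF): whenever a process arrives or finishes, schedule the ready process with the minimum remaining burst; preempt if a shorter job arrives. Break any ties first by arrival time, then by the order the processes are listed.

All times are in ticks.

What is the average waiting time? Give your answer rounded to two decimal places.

10.60

Timeline: | 200 0-2 | 201 2-8 | 204 8-13 | 200 13-20 | 202 20-27 | 203 27-36 |
Completion: 200=20  201=8  202=27  203=36  204=13
Waiting times: 200=11, 201=0, 202=18, 203=22, 204=2
Average waiting = (11+0+18+22+2) / 5 = 53/5 = 10.60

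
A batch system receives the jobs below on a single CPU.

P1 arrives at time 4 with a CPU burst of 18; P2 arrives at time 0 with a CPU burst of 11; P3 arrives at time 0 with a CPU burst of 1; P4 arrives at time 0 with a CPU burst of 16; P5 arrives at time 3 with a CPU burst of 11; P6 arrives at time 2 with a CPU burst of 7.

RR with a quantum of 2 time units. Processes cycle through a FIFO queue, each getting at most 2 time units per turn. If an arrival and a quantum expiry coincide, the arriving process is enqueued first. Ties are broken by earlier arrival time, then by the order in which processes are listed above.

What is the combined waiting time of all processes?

Timeline: | P2 0-2 | P3 2-3 | P4 3-5 | P6 5-7 | P2 7-9 | P5 9-11 | P1 11-13 | P4 13-15 | P6 15-17 | P2 17-19 | P5 19-21 | P1 21-23 | P4 23-25 | P6 25-27 | P2 27-29 | P5 29-31 | P1 31-33 | P4 33-35 | P6 35-36 | P2 36-38 | P5 38-40 | P1 40-42 | P4 42-44 | P2 44-45 | P5 45-47 | P1 47-49 | P4 49-51 | P5 51-52 | P1 52-54 | P4 54-56 | P1 56-58 | P4 58-60 | P1 60-64 |
Completion: P1=64  P2=45  P3=3  P4=60  P5=52  P6=36
Turnaround (C−A): P1=60  P2=45  P3=3  P4=60  P5=49  P6=34
Waiting = turnaround − burst: P1=42, P2=34, P3=2, P4=44, P5=38, P6=27
Total waiting = 42 + 34 + 2 + 44 + 38 + 27 = 187

187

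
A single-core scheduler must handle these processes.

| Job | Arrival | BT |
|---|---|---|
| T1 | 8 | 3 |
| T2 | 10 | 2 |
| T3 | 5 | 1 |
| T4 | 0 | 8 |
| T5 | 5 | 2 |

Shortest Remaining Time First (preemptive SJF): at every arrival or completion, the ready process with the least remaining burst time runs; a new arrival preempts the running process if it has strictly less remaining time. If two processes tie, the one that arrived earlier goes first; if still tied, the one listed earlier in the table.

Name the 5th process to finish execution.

T1

Schedule: | T4 0-5 | T3 5-6 | T5 6-8 | T4 8-11 | T2 11-13 | T1 13-16 |
Completion: T1=16  T2=13  T3=6  T4=11  T5=8
Turnaround (C−A): T1=8  T2=3  T3=1  T4=11  T5=3
Finish order: T3 → T5 → T4 → T2 → T1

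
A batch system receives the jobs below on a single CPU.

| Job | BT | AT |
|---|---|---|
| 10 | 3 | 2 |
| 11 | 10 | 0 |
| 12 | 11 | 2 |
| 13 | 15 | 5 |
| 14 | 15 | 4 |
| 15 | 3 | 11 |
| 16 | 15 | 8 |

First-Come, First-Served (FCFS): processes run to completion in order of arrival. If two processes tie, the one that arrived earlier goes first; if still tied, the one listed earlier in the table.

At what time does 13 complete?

Gantt: | 11 0-10 | 10 10-13 | 12 13-24 | 14 24-39 | 13 39-54 | 16 54-69 | 15 69-72 |
Completion: 10=13  11=10  12=24  13=54  14=39  15=72  16=69
Turnaround (C−A): 10=11  11=10  12=22  13=49  14=35  15=61  16=61

54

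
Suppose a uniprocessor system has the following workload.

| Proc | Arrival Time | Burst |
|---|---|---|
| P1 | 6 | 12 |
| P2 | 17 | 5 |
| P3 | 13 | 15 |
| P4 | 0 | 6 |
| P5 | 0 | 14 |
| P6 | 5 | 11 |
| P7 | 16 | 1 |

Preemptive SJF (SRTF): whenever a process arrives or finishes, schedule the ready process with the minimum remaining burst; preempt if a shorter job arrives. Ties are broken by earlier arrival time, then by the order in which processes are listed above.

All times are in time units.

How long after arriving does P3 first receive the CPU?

36

Schedule: | P4 0-6 | P6 6-17 | P7 17-18 | P2 18-23 | P1 23-35 | P5 35-49 | P3 49-64 |
Completion: P1=35  P2=23  P3=64  P4=6  P5=49  P6=17  P7=18
Turnaround (C−A): P1=29  P2=6  P3=51  P4=6  P5=49  P6=12  P7=2
Response(P3) = first start − arrival = 49 − 13 = 36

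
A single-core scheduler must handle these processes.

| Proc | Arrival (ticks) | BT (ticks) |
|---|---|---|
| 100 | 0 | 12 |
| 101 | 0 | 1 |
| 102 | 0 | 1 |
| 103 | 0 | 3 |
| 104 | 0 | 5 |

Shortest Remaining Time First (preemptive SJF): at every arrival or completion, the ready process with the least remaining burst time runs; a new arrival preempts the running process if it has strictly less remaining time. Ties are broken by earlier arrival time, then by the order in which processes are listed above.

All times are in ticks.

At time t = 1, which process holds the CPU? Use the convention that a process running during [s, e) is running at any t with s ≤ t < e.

102

Timeline: | 101 0-1 | 102 1-2 | 103 2-5 | 104 5-10 | 100 10-22 |
Completion: 100=22  101=1  102=2  103=5  104=10
Turnaround (C−A): 100=22  101=1  102=2  103=5  104=10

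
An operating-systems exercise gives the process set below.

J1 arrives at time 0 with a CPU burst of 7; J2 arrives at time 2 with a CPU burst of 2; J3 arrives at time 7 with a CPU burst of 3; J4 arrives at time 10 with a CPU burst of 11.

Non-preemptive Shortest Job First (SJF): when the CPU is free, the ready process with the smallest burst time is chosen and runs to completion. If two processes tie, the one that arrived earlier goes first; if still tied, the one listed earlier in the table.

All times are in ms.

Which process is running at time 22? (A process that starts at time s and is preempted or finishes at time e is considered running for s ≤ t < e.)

J4

Schedule: | J1 0-7 | J2 7-9 | J3 9-12 | J4 12-23 |
Completion: J1=7  J2=9  J3=12  J4=23
Turnaround (C−A): J1=7  J2=7  J3=5  J4=13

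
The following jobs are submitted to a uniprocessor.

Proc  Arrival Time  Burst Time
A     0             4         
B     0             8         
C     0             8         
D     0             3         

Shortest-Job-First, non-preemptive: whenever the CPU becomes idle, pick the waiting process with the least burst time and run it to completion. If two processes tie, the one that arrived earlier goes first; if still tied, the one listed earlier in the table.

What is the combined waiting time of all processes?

25

Schedule: | D 0-3 | A 3-7 | B 7-15 | C 15-23 |
Completion: A=7  B=15  C=23  D=3
Turnaround (C−A): A=7  B=15  C=23  D=3
Waiting = turnaround − burst: A=3, B=7, C=15, D=0
Total waiting = 3 + 7 + 15 + 0 = 25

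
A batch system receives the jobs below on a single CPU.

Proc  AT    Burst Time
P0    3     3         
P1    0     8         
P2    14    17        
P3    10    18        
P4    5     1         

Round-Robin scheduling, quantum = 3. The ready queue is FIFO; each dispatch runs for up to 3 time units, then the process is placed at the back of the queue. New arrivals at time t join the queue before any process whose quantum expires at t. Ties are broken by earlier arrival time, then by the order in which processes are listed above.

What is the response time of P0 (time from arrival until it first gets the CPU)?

0

Gantt: | P1 0-3 | P0 3-6 | P1 6-9 | P4 9-10 | P1 10-12 | P3 12-15 | P2 15-18 | P3 18-21 | P2 21-24 | P3 24-27 | P2 27-30 | P3 30-33 | P2 33-36 | P3 36-39 | P2 39-42 | P3 42-45 | P2 45-47 |
Completion: P0=6  P1=12  P2=47  P3=45  P4=10
Turnaround (C−A): P0=3  P1=12  P2=33  P3=35  P4=5
Response(P0) = first start − arrival = 3 − 3 = 0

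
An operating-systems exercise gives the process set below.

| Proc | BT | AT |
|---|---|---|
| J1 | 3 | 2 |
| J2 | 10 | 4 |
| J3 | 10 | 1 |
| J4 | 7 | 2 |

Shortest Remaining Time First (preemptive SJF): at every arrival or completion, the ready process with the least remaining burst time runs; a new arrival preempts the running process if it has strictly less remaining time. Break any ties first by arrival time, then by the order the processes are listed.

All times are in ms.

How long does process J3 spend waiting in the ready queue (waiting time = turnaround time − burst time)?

10

Gantt: | idle 0-1 | J3 1-2 | J1 2-5 | J4 5-12 | J3 12-21 | J2 21-31 |
Completion: J1=5  J2=31  J3=21  J4=12
Turnaround (C−A): J1=3  J2=27  J3=20  J4=10
Waiting(J3) = turnaround − burst = 20 − 10 = 10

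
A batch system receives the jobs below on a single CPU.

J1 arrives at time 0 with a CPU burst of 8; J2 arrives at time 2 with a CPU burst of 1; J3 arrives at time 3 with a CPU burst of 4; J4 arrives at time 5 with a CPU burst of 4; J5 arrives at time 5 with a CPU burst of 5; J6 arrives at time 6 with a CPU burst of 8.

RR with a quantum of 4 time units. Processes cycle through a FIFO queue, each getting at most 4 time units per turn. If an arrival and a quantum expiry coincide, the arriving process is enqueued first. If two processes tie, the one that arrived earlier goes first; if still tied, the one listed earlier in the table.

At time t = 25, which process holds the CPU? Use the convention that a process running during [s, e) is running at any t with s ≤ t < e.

J5

Timeline: | J1 0-4 | J2 4-5 | J3 5-9 | J1 9-13 | J4 13-17 | J5 17-21 | J6 21-25 | J5 25-26 | J6 26-30 |
Completion: J1=13  J2=5  J3=9  J4=17  J5=26  J6=30
Turnaround (C−A): J1=13  J2=3  J3=6  J4=12  J5=21  J6=24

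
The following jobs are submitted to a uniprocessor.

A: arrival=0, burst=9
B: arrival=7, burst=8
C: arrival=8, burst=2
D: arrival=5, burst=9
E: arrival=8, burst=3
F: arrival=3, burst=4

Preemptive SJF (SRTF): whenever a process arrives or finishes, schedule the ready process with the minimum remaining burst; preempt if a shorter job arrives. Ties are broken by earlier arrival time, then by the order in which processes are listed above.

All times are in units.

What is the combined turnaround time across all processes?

Gantt: | A 0-3 | F 3-7 | A 7-8 | C 8-10 | E 10-13 | A 13-18 | B 18-26 | D 26-35 |
Completion: A=18  B=26  C=10  D=35  E=13  F=7
Turnaround = completion − arrival: A=18, B=19, C=2, D=30, E=5, F=4
Total turnaround = 18 + 19 + 2 + 30 + 5 + 4 = 78

78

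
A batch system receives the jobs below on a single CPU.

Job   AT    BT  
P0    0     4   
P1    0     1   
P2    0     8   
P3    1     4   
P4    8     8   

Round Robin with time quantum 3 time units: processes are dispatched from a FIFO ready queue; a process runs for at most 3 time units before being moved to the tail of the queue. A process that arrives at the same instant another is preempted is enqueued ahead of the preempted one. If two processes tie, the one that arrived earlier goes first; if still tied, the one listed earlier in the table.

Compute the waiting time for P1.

Schedule: | P0 0-3 | P1 3-4 | P2 4-7 | P3 7-10 | P0 10-11 | P2 11-14 | P4 14-17 | P3 17-18 | P2 18-20 | P4 20-25 |
Completion: P0=11  P1=4  P2=20  P3=18  P4=25
Turnaround (C−A): P0=11  P1=4  P2=20  P3=17  P4=17
Waiting(P1) = turnaround − burst = 4 − 1 = 3

3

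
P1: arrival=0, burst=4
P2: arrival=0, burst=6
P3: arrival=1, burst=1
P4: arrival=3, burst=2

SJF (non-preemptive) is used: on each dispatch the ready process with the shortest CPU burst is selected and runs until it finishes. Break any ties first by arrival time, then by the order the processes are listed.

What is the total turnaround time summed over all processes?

Schedule: | P1 0-4 | P3 4-5 | P4 5-7 | P2 7-13 |
Completion: P1=4  P2=13  P3=5  P4=7
Turnaround (C−A): P1=4  P2=13  P3=4  P4=4
Turnaround = completion − arrival: P1=4, P2=13, P3=4, P4=4
Total turnaround = 4 + 13 + 4 + 4 = 25

25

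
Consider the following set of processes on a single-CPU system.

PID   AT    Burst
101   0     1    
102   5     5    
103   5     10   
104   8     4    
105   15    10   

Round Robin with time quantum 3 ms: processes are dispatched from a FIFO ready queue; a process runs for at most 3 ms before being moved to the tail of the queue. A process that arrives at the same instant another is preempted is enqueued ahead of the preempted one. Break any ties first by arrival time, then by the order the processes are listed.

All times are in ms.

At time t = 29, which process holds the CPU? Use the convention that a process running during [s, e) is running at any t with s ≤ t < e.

Timeline: | 101 0-1 | idle 1-5 | 102 5-8 | 103 8-11 | 104 11-14 | 102 14-16 | 103 16-19 | 104 19-20 | 105 20-23 | 103 23-26 | 105 26-29 | 103 29-30 | 105 30-34 |
Completion: 101=1  102=16  103=30  104=20  105=34
Turnaround (C−A): 101=1  102=11  103=25  104=12  105=19

103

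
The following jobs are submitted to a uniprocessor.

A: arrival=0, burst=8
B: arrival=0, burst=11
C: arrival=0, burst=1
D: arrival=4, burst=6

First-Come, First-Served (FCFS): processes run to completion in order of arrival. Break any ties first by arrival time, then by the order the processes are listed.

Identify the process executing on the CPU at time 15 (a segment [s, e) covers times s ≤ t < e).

Gantt: | A 0-8 | B 8-19 | C 19-20 | D 20-26 |
Completion: A=8  B=19  C=20  D=26
Turnaround (C−A): A=8  B=19  C=20  D=22

B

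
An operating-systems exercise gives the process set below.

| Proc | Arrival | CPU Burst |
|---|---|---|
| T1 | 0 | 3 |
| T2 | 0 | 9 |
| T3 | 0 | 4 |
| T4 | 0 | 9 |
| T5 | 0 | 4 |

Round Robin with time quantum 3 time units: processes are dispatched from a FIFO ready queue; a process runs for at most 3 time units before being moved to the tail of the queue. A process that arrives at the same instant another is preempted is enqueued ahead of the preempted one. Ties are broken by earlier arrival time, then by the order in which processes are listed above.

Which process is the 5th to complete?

Gantt: | T1 0-3 | T2 3-6 | T3 6-9 | T4 9-12 | T5 12-15 | T2 15-18 | T3 18-19 | T4 19-22 | T5 22-23 | T2 23-26 | T4 26-29 |
Completion: T1=3  T2=26  T3=19  T4=29  T5=23
Turnaround (C−A): T1=3  T2=26  T3=19  T4=29  T5=23
Finish order: T1 → T3 → T5 → T2 → T4

T4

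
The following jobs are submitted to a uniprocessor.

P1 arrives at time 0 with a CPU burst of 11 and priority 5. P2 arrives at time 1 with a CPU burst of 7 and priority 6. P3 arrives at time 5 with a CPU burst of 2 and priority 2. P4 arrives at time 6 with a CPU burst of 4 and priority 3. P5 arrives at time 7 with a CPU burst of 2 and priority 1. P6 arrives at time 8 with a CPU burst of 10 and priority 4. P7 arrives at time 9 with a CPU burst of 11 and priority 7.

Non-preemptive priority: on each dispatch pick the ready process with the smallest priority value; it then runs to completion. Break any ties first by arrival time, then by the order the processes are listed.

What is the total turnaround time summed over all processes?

134

Schedule: | P1 0-11 | P5 11-13 | P3 13-15 | P4 15-19 | P6 19-29 | P2 29-36 | P7 36-47 |
Completion: P1=11  P2=36  P3=15  P4=19  P5=13  P6=29  P7=47
Turnaround = completion − arrival: P1=11, P2=35, P3=10, P4=13, P5=6, P6=21, P7=38
Total turnaround = 11 + 35 + 10 + 13 + 6 + 21 + 38 = 134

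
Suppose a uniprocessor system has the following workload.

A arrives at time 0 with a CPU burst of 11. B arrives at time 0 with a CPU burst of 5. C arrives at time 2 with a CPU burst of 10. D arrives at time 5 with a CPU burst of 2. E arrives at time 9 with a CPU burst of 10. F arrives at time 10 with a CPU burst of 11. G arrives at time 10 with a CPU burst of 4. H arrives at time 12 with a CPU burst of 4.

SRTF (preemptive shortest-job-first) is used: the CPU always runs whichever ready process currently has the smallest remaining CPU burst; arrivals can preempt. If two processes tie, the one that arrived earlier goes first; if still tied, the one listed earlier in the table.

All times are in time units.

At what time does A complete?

Gantt: | B 0-5 | D 5-7 | C 7-10 | G 10-14 | H 14-18 | C 18-25 | E 25-35 | A 35-46 | F 46-57 |
Completion: A=46  B=5  C=25  D=7  E=35  F=57  G=14  H=18
Turnaround (C−A): A=46  B=5  C=23  D=2  E=26  F=47  G=4  H=6

46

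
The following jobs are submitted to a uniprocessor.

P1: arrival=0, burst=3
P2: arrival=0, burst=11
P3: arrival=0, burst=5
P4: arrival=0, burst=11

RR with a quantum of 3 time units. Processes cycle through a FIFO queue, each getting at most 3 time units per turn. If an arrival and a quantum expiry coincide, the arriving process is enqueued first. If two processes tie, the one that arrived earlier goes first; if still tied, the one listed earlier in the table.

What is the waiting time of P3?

12

Timeline: | P1 0-3 | P2 3-6 | P3 6-9 | P4 9-12 | P2 12-15 | P3 15-17 | P4 17-20 | P2 20-23 | P4 23-26 | P2 26-28 | P4 28-30 |
Completion: P1=3  P2=28  P3=17  P4=30
Turnaround (C−A): P1=3  P2=28  P3=17  P4=30
Waiting(P3) = turnaround − burst = 17 − 5 = 12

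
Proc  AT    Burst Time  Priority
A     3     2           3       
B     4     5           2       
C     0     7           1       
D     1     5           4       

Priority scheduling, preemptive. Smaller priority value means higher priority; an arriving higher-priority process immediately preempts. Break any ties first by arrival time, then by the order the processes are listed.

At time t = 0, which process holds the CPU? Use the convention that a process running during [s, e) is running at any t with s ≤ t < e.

Schedule: | C 0-7 | B 7-12 | A 12-14 | D 14-19 |
Completion: A=14  B=12  C=7  D=19
Turnaround (C−A): A=11  B=8  C=7  D=18

C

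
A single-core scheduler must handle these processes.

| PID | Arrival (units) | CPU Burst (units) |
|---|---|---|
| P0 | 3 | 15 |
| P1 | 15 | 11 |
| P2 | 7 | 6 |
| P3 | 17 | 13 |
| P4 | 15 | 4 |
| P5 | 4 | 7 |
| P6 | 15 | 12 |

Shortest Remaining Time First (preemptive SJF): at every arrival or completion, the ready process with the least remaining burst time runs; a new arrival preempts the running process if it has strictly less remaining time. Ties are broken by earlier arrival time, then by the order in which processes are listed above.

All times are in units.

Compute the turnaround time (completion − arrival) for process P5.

Timeline: | idle 0-3 | P0 3-4 | P5 4-11 | P2 11-17 | P4 17-21 | P1 21-32 | P6 32-44 | P3 44-57 | P0 57-71 |
Completion: P0=71  P1=32  P2=17  P3=57  P4=21  P5=11  P6=44
Turnaround(P5) = completion − arrival = 11 − 4 = 7

7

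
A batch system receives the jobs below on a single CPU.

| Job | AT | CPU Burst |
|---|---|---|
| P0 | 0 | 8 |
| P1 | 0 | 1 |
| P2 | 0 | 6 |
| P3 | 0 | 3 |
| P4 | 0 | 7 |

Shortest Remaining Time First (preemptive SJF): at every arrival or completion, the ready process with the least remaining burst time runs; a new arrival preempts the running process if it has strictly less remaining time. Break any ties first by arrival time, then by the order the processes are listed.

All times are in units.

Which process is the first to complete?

Timeline: | P1 0-1 | P3 1-4 | P2 4-10 | P4 10-17 | P0 17-25 |
Completion: P0=25  P1=1  P2=10  P3=4  P4=17
Finish order: P1 → P3 → P2 → P4 → P0

P1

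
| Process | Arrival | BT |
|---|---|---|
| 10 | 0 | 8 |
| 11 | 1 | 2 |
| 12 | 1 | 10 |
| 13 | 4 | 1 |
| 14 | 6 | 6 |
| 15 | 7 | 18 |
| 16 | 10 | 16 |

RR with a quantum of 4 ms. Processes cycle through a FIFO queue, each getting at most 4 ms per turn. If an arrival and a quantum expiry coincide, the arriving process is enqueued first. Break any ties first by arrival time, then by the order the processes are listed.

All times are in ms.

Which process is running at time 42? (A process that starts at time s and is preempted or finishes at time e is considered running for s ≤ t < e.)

12

Schedule: | 10 0-4 | 11 4-6 | 12 6-10 | 13 10-11 | 10 11-15 | 14 15-19 | 15 19-23 | 16 23-27 | 12 27-31 | 14 31-33 | 15 33-37 | 16 37-41 | 12 41-43 | 15 43-47 | 16 47-51 | 15 51-55 | 16 55-59 | 15 59-61 |
Completion: 10=15  11=6  12=43  13=11  14=33  15=61  16=59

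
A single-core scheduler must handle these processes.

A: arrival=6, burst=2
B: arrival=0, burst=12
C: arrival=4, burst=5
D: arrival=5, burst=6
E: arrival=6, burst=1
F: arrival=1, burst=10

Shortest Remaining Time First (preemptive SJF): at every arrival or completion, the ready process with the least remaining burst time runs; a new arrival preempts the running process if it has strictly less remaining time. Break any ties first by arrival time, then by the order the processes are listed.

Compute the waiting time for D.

7

Gantt: | B 0-1 | F 1-4 | C 4-6 | E 6-7 | A 7-9 | C 9-12 | D 12-18 | F 18-25 | B 25-36 |
Completion: A=9  B=36  C=12  D=18  E=7  F=25
Turnaround (C−A): A=3  B=36  C=8  D=13  E=1  F=24
Waiting(D) = turnaround − burst = 13 − 6 = 7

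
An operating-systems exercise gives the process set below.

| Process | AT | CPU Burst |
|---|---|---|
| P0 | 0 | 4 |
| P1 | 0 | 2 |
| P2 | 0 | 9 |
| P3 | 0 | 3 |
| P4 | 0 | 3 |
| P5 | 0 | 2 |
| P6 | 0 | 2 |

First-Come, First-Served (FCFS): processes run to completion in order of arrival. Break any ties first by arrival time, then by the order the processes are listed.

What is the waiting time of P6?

Gantt: | P0 0-4 | P1 4-6 | P2 6-15 | P3 15-18 | P4 18-21 | P5 21-23 | P6 23-25 |
Completion: P0=4  P1=6  P2=15  P3=18  P4=21  P5=23  P6=25
Turnaround (C−A): P0=4  P1=6  P2=15  P3=18  P4=21  P5=23  P6=25
Waiting(P6) = turnaround − burst = 25 − 2 = 23

23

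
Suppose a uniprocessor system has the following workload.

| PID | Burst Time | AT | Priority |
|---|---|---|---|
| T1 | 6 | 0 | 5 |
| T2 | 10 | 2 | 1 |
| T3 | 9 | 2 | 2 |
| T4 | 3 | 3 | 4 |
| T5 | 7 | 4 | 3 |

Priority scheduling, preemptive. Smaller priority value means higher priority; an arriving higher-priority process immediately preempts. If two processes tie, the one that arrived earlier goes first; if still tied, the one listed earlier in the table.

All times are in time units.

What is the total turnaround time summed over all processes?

116

Timeline: | T1 0-2 | T2 2-12 | T3 12-21 | T5 21-28 | T4 28-31 | T1 31-35 |
Completion: T1=35  T2=12  T3=21  T4=31  T5=28
Turnaround (C−A): T1=35  T2=10  T3=19  T4=28  T5=24
Turnaround = completion − arrival: T1=35, T2=10, T3=19, T4=28, T5=24
Total turnaround = 35 + 10 + 19 + 28 + 24 = 116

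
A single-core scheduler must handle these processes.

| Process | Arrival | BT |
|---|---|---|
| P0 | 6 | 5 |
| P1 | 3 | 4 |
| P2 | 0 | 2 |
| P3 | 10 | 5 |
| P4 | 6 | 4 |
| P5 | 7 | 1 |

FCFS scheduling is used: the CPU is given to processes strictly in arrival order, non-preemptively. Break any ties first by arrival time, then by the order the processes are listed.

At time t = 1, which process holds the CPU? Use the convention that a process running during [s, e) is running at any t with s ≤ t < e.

P2

Gantt: | P2 0-2 | idle 2-3 | P1 3-7 | P0 7-12 | P4 12-16 | P5 16-17 | P3 17-22 |
Completion: P0=12  P1=7  P2=2  P3=22  P4=16  P5=17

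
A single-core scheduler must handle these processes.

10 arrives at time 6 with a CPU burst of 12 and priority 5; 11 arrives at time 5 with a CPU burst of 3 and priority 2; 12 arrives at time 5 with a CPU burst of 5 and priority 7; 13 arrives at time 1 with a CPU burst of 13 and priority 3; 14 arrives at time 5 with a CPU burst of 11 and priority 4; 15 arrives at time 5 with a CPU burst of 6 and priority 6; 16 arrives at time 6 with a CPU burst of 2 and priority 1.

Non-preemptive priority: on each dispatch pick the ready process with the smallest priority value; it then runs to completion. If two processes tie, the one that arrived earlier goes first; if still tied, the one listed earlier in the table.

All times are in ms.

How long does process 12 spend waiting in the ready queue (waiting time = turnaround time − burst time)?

Timeline: | idle 0-1 | 13 1-14 | 16 14-16 | 11 16-19 | 14 19-30 | 10 30-42 | 15 42-48 | 12 48-53 |
Completion: 10=42  11=19  12=53  13=14  14=30  15=48  16=16
Waiting(12) = turnaround − burst = 48 − 5 = 43

43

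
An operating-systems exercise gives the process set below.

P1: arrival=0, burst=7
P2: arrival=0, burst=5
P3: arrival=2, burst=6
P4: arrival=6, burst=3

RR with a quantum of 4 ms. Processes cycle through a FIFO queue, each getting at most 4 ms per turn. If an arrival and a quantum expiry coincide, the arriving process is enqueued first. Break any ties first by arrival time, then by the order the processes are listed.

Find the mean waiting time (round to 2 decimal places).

Schedule: | P1 0-4 | P2 4-8 | P3 8-12 | P1 12-15 | P4 15-18 | P2 18-19 | P3 19-21 |
Completion: P1=15  P2=19  P3=21  P4=18
Turnaround (C−A): P1=15  P2=19  P3=19  P4=12
Waiting times: P1=8, P2=14, P3=13, P4=9
Average waiting = (8+14+13+9) / 4 = 44/4 = 11.00

11.00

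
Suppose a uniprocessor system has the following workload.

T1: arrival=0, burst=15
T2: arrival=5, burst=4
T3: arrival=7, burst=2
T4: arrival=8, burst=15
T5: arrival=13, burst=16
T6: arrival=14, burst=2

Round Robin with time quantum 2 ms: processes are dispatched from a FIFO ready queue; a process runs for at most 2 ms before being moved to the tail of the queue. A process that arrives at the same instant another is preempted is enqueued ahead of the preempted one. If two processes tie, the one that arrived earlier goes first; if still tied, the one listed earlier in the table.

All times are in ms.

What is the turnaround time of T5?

41

Timeline: | T1 0-6 | T2 6-8 | T1 8-10 | T3 10-12 | T4 12-14 | T2 14-16 | T1 16-18 | T5 18-20 | T6 20-22 | T4 22-24 | T1 24-26 | T5 26-28 | T4 28-30 | T1 30-32 | T5 32-34 | T4 34-36 | T1 36-37 | T5 37-39 | T4 39-41 | T5 41-43 | T4 43-45 | T5 45-47 | T4 47-49 | T5 49-51 | T4 51-52 | T5 52-54 |
Completion: T1=37  T2=16  T3=12  T4=52  T5=54  T6=22
Turnaround (C−A): T1=37  T2=11  T3=5  T4=44  T5=41  T6=8
Turnaround(T5) = completion − arrival = 54 − 13 = 41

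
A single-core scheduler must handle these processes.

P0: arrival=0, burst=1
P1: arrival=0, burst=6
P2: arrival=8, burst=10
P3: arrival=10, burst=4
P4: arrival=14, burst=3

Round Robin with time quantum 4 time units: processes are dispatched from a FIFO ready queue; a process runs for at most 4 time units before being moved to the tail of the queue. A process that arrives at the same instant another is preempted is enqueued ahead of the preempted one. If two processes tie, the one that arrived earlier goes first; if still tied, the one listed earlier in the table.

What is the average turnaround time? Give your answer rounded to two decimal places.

8.00

Gantt: | P0 0-1 | P1 1-7 | idle 7-8 | P2 8-12 | P3 12-16 | P2 16-20 | P4 20-23 | P2 23-25 |
Completion: P0=1  P1=7  P2=25  P3=16  P4=23
Turnaround times: P0=1, P1=7, P2=17, P3=6, P4=9
Average turnaround = (1+7+17+6+9) / 5 = 40/5 = 8.00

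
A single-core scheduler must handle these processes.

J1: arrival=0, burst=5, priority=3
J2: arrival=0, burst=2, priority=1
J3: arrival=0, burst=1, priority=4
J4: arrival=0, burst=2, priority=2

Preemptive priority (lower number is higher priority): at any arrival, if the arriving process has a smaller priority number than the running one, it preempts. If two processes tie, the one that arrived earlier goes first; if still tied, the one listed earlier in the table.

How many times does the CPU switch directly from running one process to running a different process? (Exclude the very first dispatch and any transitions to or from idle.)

Schedule: | J2 0-2 | J4 2-4 | J1 4-9 | J3 9-10 |
Completion: J1=9  J2=2  J3=10  J4=4
Turnaround (C−A): J1=9  J2=2  J3=10  J4=4

3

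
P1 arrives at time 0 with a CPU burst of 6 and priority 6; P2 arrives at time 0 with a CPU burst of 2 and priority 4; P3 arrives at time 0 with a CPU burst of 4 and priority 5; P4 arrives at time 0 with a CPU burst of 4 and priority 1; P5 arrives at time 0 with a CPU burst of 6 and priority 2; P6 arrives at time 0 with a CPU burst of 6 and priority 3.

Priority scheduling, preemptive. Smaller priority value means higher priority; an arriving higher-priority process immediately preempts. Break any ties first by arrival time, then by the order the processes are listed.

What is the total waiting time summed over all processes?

Gantt: | P4 0-4 | P5 4-10 | P6 10-16 | P2 16-18 | P3 18-22 | P1 22-28 |
Completion: P1=28  P2=18  P3=22  P4=4  P5=10  P6=16
Waiting = turnaround − burst: P1=22, P2=16, P3=18, P4=0, P5=4, P6=10
Total waiting = 22 + 16 + 18 + 0 + 4 + 10 = 70

70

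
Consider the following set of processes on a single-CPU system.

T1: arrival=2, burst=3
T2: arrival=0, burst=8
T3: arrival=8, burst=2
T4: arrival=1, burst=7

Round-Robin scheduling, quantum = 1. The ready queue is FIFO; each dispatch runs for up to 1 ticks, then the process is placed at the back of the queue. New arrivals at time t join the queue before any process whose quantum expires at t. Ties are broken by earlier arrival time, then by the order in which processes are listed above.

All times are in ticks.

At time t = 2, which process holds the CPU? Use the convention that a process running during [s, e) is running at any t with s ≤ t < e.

T2

Gantt: | T2 0-1 | T4 1-2 | T2 2-3 | T1 3-4 | T4 4-5 | T2 5-6 | T1 6-7 | T4 7-8 | T2 8-9 | T1 9-10 | T3 10-11 | T4 11-12 | T2 12-13 | T3 13-14 | T4 14-15 | T2 15-16 | T4 16-17 | T2 17-18 | T4 18-19 | T2 19-20 |
Completion: T1=10  T2=20  T3=14  T4=19
Turnaround (C−A): T1=8  T2=20  T3=6  T4=18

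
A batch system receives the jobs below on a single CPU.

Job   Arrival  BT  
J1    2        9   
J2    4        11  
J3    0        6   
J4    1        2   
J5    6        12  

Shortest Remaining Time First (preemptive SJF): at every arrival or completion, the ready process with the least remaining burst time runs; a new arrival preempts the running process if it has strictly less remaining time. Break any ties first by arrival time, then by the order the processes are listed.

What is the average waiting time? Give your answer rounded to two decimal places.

8.60

Schedule: | J3 0-1 | J4 1-3 | J3 3-8 | J1 8-17 | J2 17-28 | J5 28-40 |
Completion: J1=17  J2=28  J3=8  J4=3  J5=40
Waiting times: J1=6, J2=13, J3=2, J4=0, J5=22
Average waiting = (6+13+2+0+22) / 5 = 43/5 = 8.60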